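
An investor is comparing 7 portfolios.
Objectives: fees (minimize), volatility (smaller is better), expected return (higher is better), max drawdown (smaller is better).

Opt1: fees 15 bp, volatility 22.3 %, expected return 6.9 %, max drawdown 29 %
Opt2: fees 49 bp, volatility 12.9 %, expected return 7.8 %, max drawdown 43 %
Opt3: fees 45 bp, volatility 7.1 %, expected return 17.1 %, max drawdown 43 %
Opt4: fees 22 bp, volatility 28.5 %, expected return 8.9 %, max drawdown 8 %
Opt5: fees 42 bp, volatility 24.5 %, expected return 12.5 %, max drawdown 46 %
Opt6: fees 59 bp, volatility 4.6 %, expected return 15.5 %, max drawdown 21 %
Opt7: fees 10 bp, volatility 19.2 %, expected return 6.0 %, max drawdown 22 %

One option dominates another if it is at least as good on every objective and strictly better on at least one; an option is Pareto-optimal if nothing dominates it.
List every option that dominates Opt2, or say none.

Opt3

Opt3: fees 45≤49, volatility 7.1≤12.9, expected return 17.1≥7.8, max drawdown 43≤43 — dominates Opt2.
Others (Opt1, Opt4, Opt5, Opt6, Opt7) are each worse than Opt2 on at least one objective.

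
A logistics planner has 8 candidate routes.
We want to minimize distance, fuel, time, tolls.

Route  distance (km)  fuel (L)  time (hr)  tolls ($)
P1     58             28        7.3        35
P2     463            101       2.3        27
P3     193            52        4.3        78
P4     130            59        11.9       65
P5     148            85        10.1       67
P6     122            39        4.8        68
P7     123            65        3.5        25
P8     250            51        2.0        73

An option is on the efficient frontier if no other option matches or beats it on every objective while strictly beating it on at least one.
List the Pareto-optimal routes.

P1: not dominated (best distance).
P2: not dominated.
P3: not dominated.
P4: dominated by P1 (distance 58≤130, fuel 28≤59, time 7.3≤11.9, tolls 35≤65).
P5: dominated by P1 (distance 58≤148, fuel 28≤85, time 7.3≤10.1, tolls 35≤67).
P6: not dominated.
P7: not dominated (best tolls).
P8: not dominated (best time).

P1, P2, P3, P6, P7, P8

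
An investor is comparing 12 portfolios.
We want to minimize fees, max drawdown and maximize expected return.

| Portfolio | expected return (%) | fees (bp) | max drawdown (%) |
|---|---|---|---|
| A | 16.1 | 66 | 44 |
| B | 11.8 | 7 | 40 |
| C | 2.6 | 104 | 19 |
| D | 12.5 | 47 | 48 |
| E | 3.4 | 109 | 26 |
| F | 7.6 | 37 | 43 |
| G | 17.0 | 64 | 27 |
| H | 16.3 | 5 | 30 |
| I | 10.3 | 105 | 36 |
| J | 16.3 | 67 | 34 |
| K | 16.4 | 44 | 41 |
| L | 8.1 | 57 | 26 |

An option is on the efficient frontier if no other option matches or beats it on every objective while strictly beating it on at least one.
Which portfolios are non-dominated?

C, G, H, K, L

A: dominated by G (expected return 17.0≥16.1, fees 64≤66, max drawdown 27≤44).
B: dominated by H (expected return 16.3≥11.8, fees 5≤7, max drawdown 30≤40).
C: not dominated (best max drawdown).
D: dominated by H (expected return 16.3≥12.5, fees 5≤47, max drawdown 30≤48).
E: dominated by L (expected return 8.1≥3.4, fees 57≤109, max drawdown 26≤26).
F: dominated by B (expected return 11.8≥7.6, fees 7≤37, max drawdown 40≤43).
G: not dominated (best expected return).
H: not dominated (best fees).
I: dominated by G (expected return 17.0≥10.3, fees 64≤105, max drawdown 27≤36).
J: dominated by G (expected return 17.0≥16.3, fees 64≤67, max drawdown 27≤34).
K: not dominated.
L: not dominated.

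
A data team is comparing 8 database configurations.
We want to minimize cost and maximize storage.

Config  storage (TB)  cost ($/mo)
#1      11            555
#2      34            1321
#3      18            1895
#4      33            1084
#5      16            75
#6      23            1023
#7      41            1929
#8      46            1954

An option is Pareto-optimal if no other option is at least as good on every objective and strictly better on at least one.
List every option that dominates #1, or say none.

#5

#5: storage 16≥11, cost 75≤555 — dominates #1.
Others (#2, #3, #4, #6, #7, #8) are each worse than #1 on at least one objective.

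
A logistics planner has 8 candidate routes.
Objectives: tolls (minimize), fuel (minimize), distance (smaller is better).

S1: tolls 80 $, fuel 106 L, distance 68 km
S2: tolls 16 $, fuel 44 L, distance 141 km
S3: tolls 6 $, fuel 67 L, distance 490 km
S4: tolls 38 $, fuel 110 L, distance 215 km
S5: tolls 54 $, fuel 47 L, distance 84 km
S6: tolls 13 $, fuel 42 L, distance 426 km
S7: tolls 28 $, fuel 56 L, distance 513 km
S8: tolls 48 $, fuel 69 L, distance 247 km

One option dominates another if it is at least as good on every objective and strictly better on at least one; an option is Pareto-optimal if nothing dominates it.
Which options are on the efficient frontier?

S1: not dominated (best distance).
S2: not dominated.
S3: not dominated (best tolls).
S4: dominated by S2 (tolls 16≤38, fuel 44≤110, distance 141≤215).
S5: not dominated.
S6: not dominated (best fuel).
S7: dominated by S2 (tolls 16≤28, fuel 44≤56, distance 141≤513).
S8: dominated by S2 (tolls 16≤48, fuel 44≤69, distance 141≤247).

S1, S2, S3, S5, S6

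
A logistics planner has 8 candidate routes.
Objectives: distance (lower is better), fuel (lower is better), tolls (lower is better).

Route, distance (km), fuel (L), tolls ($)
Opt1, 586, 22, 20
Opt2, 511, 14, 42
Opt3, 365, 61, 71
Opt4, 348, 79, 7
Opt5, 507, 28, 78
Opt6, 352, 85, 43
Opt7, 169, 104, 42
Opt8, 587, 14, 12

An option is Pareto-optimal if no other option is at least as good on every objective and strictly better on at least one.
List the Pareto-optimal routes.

Opt1: not dominated.
Opt2: not dominated.
Opt3: not dominated.
Opt4: not dominated (best tolls).
Opt5: not dominated.
Opt6: dominated by Opt4 (distance 348≤352, fuel 79≤85, tolls 7≤43).
Opt7: not dominated (best distance).
Opt8: not dominated.

Opt1, Opt2, Opt3, Opt4, Opt5, Opt7, Opt8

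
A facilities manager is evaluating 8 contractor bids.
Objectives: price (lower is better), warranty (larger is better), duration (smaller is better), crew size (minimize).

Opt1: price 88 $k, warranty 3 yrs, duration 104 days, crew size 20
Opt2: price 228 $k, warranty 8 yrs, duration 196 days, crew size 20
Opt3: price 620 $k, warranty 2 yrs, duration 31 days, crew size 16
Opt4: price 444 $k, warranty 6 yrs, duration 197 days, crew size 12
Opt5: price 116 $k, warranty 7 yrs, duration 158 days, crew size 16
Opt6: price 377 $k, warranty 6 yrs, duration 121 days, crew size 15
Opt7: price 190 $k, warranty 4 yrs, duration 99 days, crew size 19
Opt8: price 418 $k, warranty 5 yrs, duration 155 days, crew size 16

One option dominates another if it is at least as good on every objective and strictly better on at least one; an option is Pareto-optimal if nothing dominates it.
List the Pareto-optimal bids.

Opt1, Opt2, Opt3, Opt4, Opt5, Opt6, Opt7

Opt1: not dominated (best price).
Opt2: not dominated (best warranty).
Opt3: not dominated (best duration).
Opt4: not dominated (best crew size).
Opt5: not dominated.
Opt6: not dominated.
Opt7: not dominated.
Opt8: dominated by Opt6 (price 377≤418, warranty 6≥5, duration 121≤155, crew size 15≤16).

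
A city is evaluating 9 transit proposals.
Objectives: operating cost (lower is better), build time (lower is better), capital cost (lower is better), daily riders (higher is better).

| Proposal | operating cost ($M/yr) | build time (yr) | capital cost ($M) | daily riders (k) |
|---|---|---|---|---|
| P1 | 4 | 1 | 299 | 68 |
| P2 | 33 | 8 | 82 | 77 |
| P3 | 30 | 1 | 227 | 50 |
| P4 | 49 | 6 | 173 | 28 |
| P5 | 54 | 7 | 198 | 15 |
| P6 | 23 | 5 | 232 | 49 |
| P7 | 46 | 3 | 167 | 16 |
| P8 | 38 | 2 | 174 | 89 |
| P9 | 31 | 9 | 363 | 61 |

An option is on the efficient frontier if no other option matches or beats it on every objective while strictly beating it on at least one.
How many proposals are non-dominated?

P1: not dominated (best operating cost).
P2: not dominated (best capital cost).
P3: not dominated.
P4: not dominated.
P5: dominated by P4 (operating cost 49≤54, build time 6≤7, capital cost 173≤198, daily riders 28≥15).
P6: not dominated.
P7: not dominated.
P8: not dominated (best daily riders).
P9: dominated by P1 (operating cost 4≤31, build time 1≤9, capital cost 299≤363, daily riders 68≥61).
Pareto-optimal: P1, P2, P3, P4, P6, P7, P8 → 7.

7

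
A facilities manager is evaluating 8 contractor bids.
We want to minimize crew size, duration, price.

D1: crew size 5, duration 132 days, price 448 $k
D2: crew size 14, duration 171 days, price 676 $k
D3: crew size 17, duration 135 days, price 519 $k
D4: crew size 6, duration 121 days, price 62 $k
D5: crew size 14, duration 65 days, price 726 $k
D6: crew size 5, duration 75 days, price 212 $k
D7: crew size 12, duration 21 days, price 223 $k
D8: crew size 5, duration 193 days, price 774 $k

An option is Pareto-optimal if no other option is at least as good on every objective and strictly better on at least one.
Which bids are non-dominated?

D4, D6, D7

D1: dominated by D6 (crew size 5≤5, duration 75≤132, price 212≤448).
D2: dominated by D1 (crew size 5≤14, duration 132≤171, price 448≤676).
D3: dominated by D1 (crew size 5≤17, duration 132≤135, price 448≤519).
D4: not dominated (best price).
D5: dominated by D7 (crew size 12≤14, duration 21≤65, price 223≤726).
D6: not dominated.
D7: not dominated (best duration).
D8: dominated by D1 (crew size 5≤5, duration 132≤193, price 448≤774).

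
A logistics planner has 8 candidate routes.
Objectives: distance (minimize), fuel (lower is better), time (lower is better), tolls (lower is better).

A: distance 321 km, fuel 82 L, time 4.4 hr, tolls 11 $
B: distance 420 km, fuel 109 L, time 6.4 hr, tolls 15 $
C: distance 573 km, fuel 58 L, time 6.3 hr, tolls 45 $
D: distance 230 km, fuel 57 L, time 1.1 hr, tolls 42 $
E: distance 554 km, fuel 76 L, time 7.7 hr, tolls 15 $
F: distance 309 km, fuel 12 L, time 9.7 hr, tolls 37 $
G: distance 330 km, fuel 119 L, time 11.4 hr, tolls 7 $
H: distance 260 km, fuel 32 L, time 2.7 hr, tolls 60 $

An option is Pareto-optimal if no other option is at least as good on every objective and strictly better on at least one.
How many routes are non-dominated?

A: not dominated.
B: dominated by A (distance 321≤420, fuel 82≤109, time 4.4≤6.4, tolls 11≤15).
C: dominated by D (distance 230≤573, fuel 57≤58, time 1.1≤6.3, tolls 42≤45).
D: not dominated (best distance).
E: not dominated.
F: not dominated (best fuel).
G: not dominated (best tolls).
H: not dominated.
Pareto-optimal: A, D, E, F, G, H → 6.

6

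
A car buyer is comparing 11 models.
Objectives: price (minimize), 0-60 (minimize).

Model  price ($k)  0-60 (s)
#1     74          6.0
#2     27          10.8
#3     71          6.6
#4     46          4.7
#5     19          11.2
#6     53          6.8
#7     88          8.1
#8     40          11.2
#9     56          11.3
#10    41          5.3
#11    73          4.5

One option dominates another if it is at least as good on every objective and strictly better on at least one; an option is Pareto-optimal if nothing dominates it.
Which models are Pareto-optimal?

#2, #4, #5, #10, #11

#1: dominated by #4 (price 46≤74, 0-60 4.7≤6.0).
#2: not dominated.
#3: dominated by #4 (price 46≤71, 0-60 4.7≤6.6).
#4: not dominated.
#5: not dominated (best price).
#6: dominated by #4 (price 46≤53, 0-60 4.7≤6.8).
#7: dominated by #1 (price 74≤88, 0-60 6.0≤8.1).
#8: dominated by #2 (price 27≤40, 0-60 10.8≤11.2).
#9: dominated by #2 (price 27≤56, 0-60 10.8≤11.3).
#10: not dominated.
#11: not dominated (best 0-60).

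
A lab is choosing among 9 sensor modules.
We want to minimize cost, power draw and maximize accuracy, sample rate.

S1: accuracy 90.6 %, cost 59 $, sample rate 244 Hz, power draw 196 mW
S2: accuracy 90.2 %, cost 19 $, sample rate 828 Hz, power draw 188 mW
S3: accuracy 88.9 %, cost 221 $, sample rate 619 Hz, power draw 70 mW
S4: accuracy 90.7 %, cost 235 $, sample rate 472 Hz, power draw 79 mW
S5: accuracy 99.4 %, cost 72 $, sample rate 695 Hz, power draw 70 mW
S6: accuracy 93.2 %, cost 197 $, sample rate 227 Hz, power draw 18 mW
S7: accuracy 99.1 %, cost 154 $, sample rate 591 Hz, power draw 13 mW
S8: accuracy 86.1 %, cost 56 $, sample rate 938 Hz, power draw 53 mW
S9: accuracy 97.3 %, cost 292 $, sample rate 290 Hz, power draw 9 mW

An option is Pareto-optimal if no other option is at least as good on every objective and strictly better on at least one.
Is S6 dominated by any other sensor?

S7 vs S6: accuracy 99.1≥93.2, cost 154≤197, sample rate 591≥227, power draw 13≤18 — S7 is at least as good on every objective and strictly better on at least one, so S7 dominates S6.

Yes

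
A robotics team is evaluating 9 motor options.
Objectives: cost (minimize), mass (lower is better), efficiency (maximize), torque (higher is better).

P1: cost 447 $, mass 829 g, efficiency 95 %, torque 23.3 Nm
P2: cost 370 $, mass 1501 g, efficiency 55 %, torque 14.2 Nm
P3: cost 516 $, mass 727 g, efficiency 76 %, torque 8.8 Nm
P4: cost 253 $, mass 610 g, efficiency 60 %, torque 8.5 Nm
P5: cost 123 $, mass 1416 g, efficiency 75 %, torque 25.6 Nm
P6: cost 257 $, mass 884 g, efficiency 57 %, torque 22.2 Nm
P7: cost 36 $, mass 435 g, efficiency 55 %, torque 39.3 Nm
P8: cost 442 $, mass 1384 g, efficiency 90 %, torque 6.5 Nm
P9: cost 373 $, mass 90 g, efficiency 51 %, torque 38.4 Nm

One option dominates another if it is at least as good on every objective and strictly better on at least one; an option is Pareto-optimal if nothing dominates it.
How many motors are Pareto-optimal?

P1: not dominated (best efficiency).
P2: dominated by P5 (cost 123≤370, mass 1416≤1501, efficiency 75≥55, torque 25.6≥14.2).
P3: not dominated.
P4: not dominated.
P5: not dominated.
P6: not dominated.
P7: not dominated (best cost).
P8: not dominated.
P9: not dominated (best mass).
Pareto-optimal: P1, P3, P4, P5, P6, P7, P8, P9 → 8.

8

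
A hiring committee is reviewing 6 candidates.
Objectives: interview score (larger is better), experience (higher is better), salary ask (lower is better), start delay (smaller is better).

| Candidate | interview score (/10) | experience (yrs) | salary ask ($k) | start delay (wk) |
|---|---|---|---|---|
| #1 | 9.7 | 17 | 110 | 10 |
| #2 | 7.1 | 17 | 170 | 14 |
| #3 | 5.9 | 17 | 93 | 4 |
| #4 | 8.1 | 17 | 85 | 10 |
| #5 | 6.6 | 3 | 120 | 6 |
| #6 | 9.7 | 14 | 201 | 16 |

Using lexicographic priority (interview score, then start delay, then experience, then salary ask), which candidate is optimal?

First maximize interview score: best is 9.7, kept {#1, #6}.
Then minimize start delay: best is 10, kept {#1}.

#1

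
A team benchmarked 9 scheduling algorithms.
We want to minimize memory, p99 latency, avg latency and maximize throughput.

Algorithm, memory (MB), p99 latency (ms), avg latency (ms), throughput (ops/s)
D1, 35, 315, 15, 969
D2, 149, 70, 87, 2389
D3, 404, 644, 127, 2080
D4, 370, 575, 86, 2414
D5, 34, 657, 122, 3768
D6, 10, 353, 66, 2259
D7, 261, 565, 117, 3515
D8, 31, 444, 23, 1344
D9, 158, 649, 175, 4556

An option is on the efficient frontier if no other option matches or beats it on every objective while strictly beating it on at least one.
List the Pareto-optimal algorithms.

D1: not dominated (best avg latency).
D2: not dominated (best p99 latency).
D3: dominated by D2 (memory 149≤404, p99 latency 70≤644, avg latency 87≤127, throughput 2389≥2080).
D4: not dominated.
D5: not dominated.
D6: not dominated (best memory).
D7: not dominated.
D8: not dominated.
D9: not dominated (best throughput).

D1, D2, D4, D5, D6, D7, D8, D9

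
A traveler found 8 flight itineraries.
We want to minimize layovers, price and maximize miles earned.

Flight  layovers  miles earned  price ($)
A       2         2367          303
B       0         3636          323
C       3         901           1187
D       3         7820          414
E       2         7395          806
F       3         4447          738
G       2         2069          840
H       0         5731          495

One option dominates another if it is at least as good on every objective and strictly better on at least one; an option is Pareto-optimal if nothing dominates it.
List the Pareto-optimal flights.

A, B, D, E, H

A: not dominated (best price).
B: not dominated.
C: dominated by A (layovers 2≤3, miles earned 2367≥901, price 303≤1187).
D: not dominated (best miles earned).
E: not dominated.
F: dominated by D (layovers 3≤3, miles earned 7820≥4447, price 414≤738).
G: dominated by A (layovers 2≤2, miles earned 2367≥2069, price 303≤840).
H: not dominated.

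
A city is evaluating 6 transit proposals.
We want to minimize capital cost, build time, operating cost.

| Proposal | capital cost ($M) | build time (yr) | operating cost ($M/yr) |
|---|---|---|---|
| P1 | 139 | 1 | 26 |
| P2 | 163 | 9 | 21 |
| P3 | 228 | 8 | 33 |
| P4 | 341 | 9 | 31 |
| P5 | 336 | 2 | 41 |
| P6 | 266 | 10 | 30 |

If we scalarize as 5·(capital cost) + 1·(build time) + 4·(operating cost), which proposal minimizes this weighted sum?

P1

P1: 5·139 + 1·1 + 4·26 = 800
P2: 5·163 + 1·9 + 4·21 = 908
P3: 5·228 + 1·8 + 4·33 = 1280
P4: 5·341 + 1·9 + 4·31 = 1838
P5: 5·336 + 1·2 + 4·41 = 1846
P6: 5·266 + 1·10 + 4·30 = 1460
Lowest: P1 at 800.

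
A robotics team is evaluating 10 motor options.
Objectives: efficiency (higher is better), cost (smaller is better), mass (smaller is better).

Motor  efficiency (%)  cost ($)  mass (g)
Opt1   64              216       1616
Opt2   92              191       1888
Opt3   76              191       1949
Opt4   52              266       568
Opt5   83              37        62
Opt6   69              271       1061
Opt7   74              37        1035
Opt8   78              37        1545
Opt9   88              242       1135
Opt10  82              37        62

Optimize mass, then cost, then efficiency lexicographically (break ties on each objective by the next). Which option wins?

Opt5

First minimize mass: best is 62, kept {Opt5, Opt10}.
Then minimize cost: best is 37, kept {Opt5, Opt10}.
Then maximize efficiency: best is 83, kept {Opt5}.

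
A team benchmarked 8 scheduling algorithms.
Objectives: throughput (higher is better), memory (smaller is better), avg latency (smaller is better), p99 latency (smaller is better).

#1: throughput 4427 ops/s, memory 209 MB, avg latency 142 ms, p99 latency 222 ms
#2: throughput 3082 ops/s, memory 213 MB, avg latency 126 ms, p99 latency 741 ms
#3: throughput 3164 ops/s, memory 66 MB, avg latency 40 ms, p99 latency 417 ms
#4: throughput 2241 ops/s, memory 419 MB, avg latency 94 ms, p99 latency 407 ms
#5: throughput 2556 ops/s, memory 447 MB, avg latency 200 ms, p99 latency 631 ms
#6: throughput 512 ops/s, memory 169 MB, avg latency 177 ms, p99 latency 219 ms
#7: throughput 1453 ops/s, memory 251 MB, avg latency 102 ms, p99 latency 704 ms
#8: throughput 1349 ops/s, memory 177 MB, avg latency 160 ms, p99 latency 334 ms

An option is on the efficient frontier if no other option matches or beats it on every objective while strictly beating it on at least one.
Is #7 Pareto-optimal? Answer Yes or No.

#3 vs #7: throughput 3164≥1453, memory 66≤251, avg latency 40≤102, p99 latency 417≤704 — #3 is at least as good on every objective and strictly better on at least one, so #3 dominates #7.

No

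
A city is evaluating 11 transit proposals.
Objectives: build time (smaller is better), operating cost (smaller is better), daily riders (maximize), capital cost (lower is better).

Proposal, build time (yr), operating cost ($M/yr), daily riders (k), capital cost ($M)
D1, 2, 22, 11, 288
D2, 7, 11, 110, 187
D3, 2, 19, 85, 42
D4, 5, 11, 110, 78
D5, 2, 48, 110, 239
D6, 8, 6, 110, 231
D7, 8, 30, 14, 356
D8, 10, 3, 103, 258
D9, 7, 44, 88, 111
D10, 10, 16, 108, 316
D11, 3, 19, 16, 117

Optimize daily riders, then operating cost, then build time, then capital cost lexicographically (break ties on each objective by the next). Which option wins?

First maximize daily riders: best is 110, kept {D2, D4, D5, D6}.
Then minimize operating cost: best is 6, kept {D6}.

D6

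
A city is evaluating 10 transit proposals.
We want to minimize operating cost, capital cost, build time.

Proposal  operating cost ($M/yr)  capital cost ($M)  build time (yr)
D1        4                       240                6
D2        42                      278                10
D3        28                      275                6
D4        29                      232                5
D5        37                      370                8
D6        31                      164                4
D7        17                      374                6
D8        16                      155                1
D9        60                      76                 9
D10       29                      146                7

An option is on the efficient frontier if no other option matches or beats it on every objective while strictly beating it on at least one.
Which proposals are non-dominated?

D1: not dominated (best operating cost).
D2: dominated by D1 (operating cost 4≤42, capital cost 240≤278, build time 6≤10).
D3: dominated by D1 (operating cost 4≤28, capital cost 240≤275, build time 6≤6).
D4: dominated by D8 (operating cost 16≤29, capital cost 155≤232, build time 1≤5).
D5: dominated by D1 (operating cost 4≤37, capital cost 240≤370, build time 6≤8).
D6: dominated by D8 (operating cost 16≤31, capital cost 155≤164, build time 1≤4).
D7: dominated by D1 (operating cost 4≤17, capital cost 240≤374, build time 6≤6).
D8: not dominated (best build time).
D9: not dominated (best capital cost).
D10: not dominated.

D1, D8, D9, D10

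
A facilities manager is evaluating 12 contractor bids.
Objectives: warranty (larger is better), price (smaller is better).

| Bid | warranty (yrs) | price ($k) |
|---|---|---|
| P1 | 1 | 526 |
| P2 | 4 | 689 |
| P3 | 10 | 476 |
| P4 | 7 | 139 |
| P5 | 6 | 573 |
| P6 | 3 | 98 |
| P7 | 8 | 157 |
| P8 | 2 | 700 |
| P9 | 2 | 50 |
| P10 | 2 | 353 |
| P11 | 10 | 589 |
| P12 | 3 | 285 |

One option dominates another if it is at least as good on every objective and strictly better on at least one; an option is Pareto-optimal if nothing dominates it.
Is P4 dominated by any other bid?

P1: worse on warranty (1 vs 7).
P2: worse on warranty (4 vs 7).
P3: worse on price (476 vs 139).
P5: worse on warranty (6 vs 7).
P6: worse on warranty (3 vs 7).
P7: worse on price (157 vs 139).
P8: worse on warranty (2 vs 7).
P9: worse on warranty (2 vs 7).
P10: worse on warranty (2 vs 7).
P11: worse on price (589 vs 139).
P12: worse on warranty (3 vs 7).
No option is at least as good as P4 on every objective and strictly better on one.

No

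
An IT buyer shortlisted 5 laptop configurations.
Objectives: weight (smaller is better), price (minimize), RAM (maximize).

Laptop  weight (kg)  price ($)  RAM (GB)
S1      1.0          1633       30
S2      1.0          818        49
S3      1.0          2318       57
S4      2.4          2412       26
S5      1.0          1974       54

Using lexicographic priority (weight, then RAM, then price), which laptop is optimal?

S3

First minimize weight: best is 1.0, kept {S1, S2, S3, S5}.
Then maximize RAM: best is 57, kept {S3}.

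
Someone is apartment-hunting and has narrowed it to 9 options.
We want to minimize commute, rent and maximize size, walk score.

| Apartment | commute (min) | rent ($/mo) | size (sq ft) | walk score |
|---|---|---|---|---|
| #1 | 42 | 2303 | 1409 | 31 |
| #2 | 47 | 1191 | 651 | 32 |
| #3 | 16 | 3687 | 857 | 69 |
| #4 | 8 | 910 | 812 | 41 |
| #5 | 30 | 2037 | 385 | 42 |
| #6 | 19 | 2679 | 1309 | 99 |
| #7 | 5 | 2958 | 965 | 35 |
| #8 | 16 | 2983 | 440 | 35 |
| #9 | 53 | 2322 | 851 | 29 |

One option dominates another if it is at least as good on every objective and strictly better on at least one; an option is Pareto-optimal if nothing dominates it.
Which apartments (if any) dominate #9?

#1

#1: commute 42≤53, rent 2303≤2322, size 1409≥851, walk score 31≥29 — dominates #9.
Others (#2, #3, #4, #5, #6, #7, #8) are each worse than #9 on at least one objective.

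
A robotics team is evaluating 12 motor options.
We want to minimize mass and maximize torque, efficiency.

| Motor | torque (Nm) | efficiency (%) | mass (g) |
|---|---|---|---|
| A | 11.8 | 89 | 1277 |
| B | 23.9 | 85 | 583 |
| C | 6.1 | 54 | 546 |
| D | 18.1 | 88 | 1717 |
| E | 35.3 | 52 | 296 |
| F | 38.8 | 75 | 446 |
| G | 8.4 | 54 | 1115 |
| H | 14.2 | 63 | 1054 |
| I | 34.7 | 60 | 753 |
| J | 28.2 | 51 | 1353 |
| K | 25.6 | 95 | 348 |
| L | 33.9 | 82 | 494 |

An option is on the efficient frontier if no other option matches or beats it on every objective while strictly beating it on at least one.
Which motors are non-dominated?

E, F, K, L

A: dominated by K (torque 25.6≥11.8, efficiency 95≥89, mass 348≤1277).
B: dominated by K (torque 25.6≥23.9, efficiency 95≥85, mass 348≤583).
C: dominated by F (torque 38.8≥6.1, efficiency 75≥54, mass 446≤546).
D: dominated by K (torque 25.6≥18.1, efficiency 95≥88, mass 348≤1717).
E: not dominated (best mass).
F: not dominated (best torque).
G: dominated by B (torque 23.9≥8.4, efficiency 85≥54, mass 583≤1115).
H: dominated by B (torque 23.9≥14.2, efficiency 85≥63, mass 583≤1054).
I: dominated by F (torque 38.8≥34.7, efficiency 75≥60, mass 446≤753).
J: dominated by E (torque 35.3≥28.2, efficiency 52≥51, mass 296≤1353).
K: not dominated (best efficiency).
L: not dominated.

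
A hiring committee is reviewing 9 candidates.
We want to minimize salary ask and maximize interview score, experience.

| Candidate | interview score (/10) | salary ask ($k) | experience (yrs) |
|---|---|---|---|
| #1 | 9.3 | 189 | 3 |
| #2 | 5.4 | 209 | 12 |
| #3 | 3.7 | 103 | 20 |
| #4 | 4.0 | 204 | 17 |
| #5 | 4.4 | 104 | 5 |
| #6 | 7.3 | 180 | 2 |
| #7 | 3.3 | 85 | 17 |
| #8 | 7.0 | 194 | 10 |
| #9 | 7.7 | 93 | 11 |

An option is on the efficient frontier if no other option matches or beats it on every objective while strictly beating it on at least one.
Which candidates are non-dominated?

#1: not dominated (best interview score).
#2: not dominated.
#3: not dominated (best experience).
#4: not dominated.
#5: dominated by #9 (interview score 7.7≥4.4, salary ask 93≤104, experience 11≥5).
#6: dominated by #9 (interview score 7.7≥7.3, salary ask 93≤180, experience 11≥2).
#7: not dominated (best salary ask).
#8: dominated by #9 (interview score 7.7≥7.0, salary ask 93≤194, experience 11≥10).
#9: not dominated.

#1, #2, #3, #4, #7, #9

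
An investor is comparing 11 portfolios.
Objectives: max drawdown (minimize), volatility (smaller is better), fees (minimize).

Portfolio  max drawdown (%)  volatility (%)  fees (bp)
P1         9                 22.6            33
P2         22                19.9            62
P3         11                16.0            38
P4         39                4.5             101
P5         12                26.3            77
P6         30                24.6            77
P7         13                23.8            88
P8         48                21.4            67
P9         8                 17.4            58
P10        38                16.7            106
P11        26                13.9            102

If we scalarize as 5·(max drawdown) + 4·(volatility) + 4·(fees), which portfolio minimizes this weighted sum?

P1: 5·9 + 4·22.6 + 4·33 = 267.4
P2: 5·22 + 4·19.9 + 4·62 = 437.6
P3: 5·11 + 4·16.0 + 4·38 = 271.0
P4: 5·39 + 4·4.5 + 4·101 = 617.0
P5: 5·12 + 4·26.3 + 4·77 = 473.2
P6: 5·30 + 4·24.6 + 4·77 = 556.4
P7: 5·13 + 4·23.8 + 4·88 = 512.2
P8: 5·48 + 4·21.4 + 4·67 = 593.6
P9: 5·8 + 4·17.4 + 4·58 = 341.6
P10: 5·38 + 4·16.7 + 4·106 = 680.8
P11: 5·26 + 4·13.9 + 4·102 = 593.6
Lowest: P1 at 267.4.

P1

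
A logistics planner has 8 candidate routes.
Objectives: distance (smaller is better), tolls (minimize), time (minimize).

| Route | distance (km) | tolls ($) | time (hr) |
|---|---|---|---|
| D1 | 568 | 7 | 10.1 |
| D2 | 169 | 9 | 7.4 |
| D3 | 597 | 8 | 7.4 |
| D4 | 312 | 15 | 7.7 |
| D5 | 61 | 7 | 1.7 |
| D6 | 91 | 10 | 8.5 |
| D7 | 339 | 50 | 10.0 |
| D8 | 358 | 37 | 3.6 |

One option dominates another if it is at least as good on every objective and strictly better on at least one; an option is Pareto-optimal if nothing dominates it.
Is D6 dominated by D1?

No

D1 vs D6: D1 is worse on distance (568 vs 91), so it does not dominate D6.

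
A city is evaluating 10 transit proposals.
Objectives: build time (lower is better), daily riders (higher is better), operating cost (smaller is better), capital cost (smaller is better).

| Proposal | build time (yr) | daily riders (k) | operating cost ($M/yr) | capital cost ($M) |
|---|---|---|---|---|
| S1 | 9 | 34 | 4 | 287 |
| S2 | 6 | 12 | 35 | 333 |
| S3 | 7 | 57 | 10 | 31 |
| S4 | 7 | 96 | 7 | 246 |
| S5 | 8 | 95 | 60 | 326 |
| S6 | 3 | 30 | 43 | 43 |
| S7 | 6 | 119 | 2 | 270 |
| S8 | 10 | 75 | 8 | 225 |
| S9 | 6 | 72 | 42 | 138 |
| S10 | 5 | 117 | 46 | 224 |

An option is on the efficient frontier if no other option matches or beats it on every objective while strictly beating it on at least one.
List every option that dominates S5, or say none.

S4, S7, S10

S4: build time 7≤8, daily riders 96≥95, operating cost 7≤60, capital cost 246≤326 — dominates S5.
S7: build time 6≤8, daily riders 119≥95, operating cost 2≤60, capital cost 270≤326 — dominates S5.
S10: build time 5≤8, daily riders 117≥95, operating cost 46≤60, capital cost 224≤326 — dominates S5.
Others (S1, S2, S3, S6, S8, S9) are each worse than S5 on at least one objective.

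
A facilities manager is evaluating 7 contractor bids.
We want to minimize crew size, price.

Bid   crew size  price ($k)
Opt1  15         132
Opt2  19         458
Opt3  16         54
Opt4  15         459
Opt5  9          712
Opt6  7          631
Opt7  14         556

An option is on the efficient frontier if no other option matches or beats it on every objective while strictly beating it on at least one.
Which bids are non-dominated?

Opt1: not dominated.
Opt2: dominated by Opt1 (crew size 15≤19, price 132≤458).
Opt3: not dominated (best price).
Opt4: dominated by Opt1 (crew size 15≤15, price 132≤459).
Opt5: dominated by Opt6 (crew size 7≤9, price 631≤712).
Opt6: not dominated (best crew size).
Opt7: not dominated.

Opt1, Opt3, Opt6, Opt7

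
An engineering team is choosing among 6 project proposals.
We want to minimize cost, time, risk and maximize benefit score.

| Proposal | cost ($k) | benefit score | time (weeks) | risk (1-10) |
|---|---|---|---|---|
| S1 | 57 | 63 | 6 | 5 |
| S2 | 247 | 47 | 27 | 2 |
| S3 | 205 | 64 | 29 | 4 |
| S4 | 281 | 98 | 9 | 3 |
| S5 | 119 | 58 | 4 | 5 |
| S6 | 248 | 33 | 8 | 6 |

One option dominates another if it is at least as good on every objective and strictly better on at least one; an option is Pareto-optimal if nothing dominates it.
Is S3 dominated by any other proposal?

S1: worse on benefit score (63 vs 64).
S2: worse on cost (247 vs 205).
S4: worse on cost (281 vs 205).
S5: worse on benefit score (58 vs 64).
S6: worse on cost (248 vs 205).
No option is at least as good as S3 on every objective and strictly better on one.

No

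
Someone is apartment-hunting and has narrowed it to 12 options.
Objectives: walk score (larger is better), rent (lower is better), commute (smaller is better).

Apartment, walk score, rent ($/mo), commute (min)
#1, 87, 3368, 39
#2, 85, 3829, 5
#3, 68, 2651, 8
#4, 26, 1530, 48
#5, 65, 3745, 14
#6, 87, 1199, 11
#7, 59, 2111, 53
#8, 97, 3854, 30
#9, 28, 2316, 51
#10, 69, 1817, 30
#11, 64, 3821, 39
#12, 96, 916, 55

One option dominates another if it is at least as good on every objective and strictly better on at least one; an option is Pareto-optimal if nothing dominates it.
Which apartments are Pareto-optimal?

#1: dominated by #6 (walk score 87≥87, rent 1199≤3368, commute 11≤39).
#2: not dominated (best commute).
#3: not dominated.
#4: dominated by #6 (walk score 87≥26, rent 1199≤1530, commute 11≤48).
#5: dominated by #3 (walk score 68≥65, rent 2651≤3745, commute 8≤14).
#6: not dominated.
#7: dominated by #6 (walk score 87≥59, rent 1199≤2111, commute 11≤53).
#8: not dominated (best walk score).
#9: dominated by #6 (walk score 87≥28, rent 1199≤2316, commute 11≤51).
#10: dominated by #6 (walk score 87≥69, rent 1199≤1817, commute 11≤30).
#11: dominated by #1 (walk score 87≥64, rent 3368≤3821, commute 39≤39).
#12: not dominated (best rent).

#2, #3, #6, #8, #12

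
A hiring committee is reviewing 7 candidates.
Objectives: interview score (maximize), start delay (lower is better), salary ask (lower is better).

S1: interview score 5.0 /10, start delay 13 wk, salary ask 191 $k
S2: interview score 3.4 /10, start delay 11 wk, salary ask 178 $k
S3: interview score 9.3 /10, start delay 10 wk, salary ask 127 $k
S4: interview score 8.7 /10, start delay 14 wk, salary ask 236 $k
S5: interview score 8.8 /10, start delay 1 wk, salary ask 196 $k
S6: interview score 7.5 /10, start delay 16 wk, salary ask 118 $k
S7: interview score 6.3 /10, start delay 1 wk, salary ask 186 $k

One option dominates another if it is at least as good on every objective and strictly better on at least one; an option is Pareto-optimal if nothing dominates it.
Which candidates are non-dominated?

S1: dominated by S3 (interview score 9.3≥5.0, start delay 10≤13, salary ask 127≤191).
S2: dominated by S3 (interview score 9.3≥3.4, start delay 10≤11, salary ask 127≤178).
S3: not dominated (best interview score).
S4: dominated by S3 (interview score 9.3≥8.7, start delay 10≤14, salary ask 127≤236).
S5: not dominated.
S6: not dominated (best salary ask).
S7: not dominated.

S3, S5, S6, S7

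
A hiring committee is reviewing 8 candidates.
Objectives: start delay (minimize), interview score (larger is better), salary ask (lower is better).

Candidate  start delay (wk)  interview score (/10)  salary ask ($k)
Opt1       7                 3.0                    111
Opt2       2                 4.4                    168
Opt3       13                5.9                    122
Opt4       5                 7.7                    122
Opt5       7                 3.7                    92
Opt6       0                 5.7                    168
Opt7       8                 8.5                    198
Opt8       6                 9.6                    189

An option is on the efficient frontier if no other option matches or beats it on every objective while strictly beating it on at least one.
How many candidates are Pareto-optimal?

Opt1: dominated by Opt5 (start delay 7≤7, interview score 3.7≥3.0, salary ask 92≤111).
Opt2: dominated by Opt6 (start delay 0≤2, interview score 5.7≥4.4, salary ask 168≤168).
Opt3: dominated by Opt4 (start delay 5≤13, interview score 7.7≥5.9, salary ask 122≤122).
Opt4: not dominated.
Opt5: not dominated (best salary ask).
Opt6: not dominated (best start delay).
Opt7: dominated by Opt8 (start delay 6≤8, interview score 9.6≥8.5, salary ask 189≤198).
Opt8: not dominated (best interview score).
Pareto-optimal: Opt4, Opt5, Opt6, Opt8 → 4.

4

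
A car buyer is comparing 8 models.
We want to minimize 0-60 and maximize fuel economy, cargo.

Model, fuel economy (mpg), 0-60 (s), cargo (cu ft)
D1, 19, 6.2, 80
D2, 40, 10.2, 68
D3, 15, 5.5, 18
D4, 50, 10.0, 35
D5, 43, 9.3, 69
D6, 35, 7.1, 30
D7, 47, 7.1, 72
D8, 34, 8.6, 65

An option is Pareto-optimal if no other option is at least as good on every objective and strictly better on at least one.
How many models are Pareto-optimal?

D1: not dominated (best cargo).
D2: dominated by D5 (fuel economy 43≥40, 0-60 9.3≤10.2, cargo 69≥68).
D3: not dominated (best 0-60).
D4: not dominated (best fuel economy).
D5: dominated by D7 (fuel economy 47≥43, 0-60 7.1≤9.3, cargo 72≥69).
D6: dominated by D7 (fuel economy 47≥35, 0-60 7.1≤7.1, cargo 72≥30).
D7: not dominated.
D8: dominated by D7 (fuel economy 47≥34, 0-60 7.1≤8.6, cargo 72≥65).
Pareto-optimal: D1, D3, D4, D7 → 4.

4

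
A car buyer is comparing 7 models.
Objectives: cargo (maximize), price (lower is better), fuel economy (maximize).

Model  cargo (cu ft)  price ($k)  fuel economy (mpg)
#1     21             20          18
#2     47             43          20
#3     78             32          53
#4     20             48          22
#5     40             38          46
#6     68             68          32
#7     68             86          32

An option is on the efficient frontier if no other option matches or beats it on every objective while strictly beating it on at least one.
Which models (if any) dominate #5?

#3: cargo 78≥40, price 32≤38, fuel economy 53≥46 — dominates #5.
Others (#1, #2, #4, #6, #7) are each worse than #5 on at least one objective.

#3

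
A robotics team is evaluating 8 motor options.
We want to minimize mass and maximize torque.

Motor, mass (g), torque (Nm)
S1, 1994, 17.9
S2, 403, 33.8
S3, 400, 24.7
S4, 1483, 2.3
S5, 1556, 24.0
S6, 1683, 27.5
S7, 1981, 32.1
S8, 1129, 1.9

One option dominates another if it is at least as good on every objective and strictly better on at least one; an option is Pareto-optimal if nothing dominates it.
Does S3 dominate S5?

Yes

S3 vs S5: mass 400≤1556, torque 24.7≥24.0 — S3 is at least as good on every objective with at least one strict improvement.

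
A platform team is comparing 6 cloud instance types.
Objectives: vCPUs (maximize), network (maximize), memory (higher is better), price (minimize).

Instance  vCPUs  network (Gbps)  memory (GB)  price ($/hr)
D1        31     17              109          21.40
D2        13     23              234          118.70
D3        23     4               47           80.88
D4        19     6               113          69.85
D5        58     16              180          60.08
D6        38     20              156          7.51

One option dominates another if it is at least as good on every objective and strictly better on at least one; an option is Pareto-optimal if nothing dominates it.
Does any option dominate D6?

D1: worse on vCPUs (31 vs 38).
D2: worse on vCPUs (13 vs 38).
D3: worse on vCPUs (23 vs 38).
D4: worse on vCPUs (19 vs 38).
D5: worse on network (16 vs 20).
No option is at least as good as D6 on every objective and strictly better on one.

No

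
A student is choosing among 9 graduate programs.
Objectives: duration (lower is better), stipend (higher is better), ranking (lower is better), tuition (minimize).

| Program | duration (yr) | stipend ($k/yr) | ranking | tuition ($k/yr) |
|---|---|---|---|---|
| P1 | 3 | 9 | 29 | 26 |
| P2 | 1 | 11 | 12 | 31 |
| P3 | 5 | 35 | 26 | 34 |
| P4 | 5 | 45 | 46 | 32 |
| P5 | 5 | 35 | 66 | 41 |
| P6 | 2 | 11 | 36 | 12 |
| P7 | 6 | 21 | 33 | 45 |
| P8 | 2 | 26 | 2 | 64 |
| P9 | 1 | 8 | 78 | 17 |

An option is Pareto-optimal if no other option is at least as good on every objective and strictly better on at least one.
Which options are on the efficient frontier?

P1, P2, P3, P4, P6, P8, P9

P1: not dominated.
P2: not dominated.
P3: not dominated.
P4: not dominated (best stipend).
P5: dominated by P3 (duration 5≤5, stipend 35≥35, ranking 26≤66, tuition 34≤41).
P6: not dominated (best tuition).
P7: dominated by P3 (duration 5≤6, stipend 35≥21, ranking 26≤33, tuition 34≤45).
P8: not dominated (best ranking).
P9: not dominated.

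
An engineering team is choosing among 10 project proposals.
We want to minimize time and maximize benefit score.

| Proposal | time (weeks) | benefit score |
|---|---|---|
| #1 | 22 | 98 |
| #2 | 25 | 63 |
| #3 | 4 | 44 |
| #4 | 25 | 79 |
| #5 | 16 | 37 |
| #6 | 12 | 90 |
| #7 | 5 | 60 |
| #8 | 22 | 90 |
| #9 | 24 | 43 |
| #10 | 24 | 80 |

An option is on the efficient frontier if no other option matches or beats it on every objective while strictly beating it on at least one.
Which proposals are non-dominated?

#1: not dominated (best benefit score).
#2: dominated by #1 (time 22≤25, benefit score 98≥63).
#3: not dominated (best time).
#4: dominated by #1 (time 22≤25, benefit score 98≥79).
#5: dominated by #3 (time 4≤16, benefit score 44≥37).
#6: not dominated.
#7: not dominated.
#8: dominated by #1 (time 22≤22, benefit score 98≥90).
#9: dominated by #1 (time 22≤24, benefit score 98≥43).
#10: dominated by #1 (time 22≤24, benefit score 98≥80).

#1, #3, #6, #7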